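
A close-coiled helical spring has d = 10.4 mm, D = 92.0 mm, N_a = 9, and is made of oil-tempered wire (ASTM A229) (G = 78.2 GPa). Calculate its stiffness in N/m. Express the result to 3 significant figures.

16300 N/m

k = Gd⁴/(8D³N_a) = (78.2×10³ × 10.4⁴) / (8 × 92.0³ × 9)
  = 9.14829e+08 / 5.60655e+07 = 16.317 N/mm = 16317 N/m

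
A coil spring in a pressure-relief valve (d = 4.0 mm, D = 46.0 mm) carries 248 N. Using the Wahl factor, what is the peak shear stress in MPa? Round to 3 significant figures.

Spring index C = D/d = 46.0/4.0 = 11.5000
K_W = (4C−1)/(4C−4) + 0.615/C = 45.000/42.000 + 0.0535 = 1.1249
τ₀ = 8FD/(πd³) = 8·248·46.0/(π·4.0³) = 91264/201.06 = 453.91 MPa
τ_max = K·τ₀ = 1.1249 × 453.91 = 510.61 MPa

511 MPa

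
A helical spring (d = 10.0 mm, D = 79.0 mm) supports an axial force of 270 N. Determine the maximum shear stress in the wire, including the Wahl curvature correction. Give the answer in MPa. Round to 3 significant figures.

Spring index C = D/d = 79.0/10.0 = 7.9000
K_W = (4C−1)/(4C−4) + 0.615/C = 30.600/27.600 + 0.0778 = 1.1865
τ₀ = 8FD/(πd³) = 8·270·79.0/(π·10.0³) = 170640/3141.6 = 54.316 MPa
τ_max = K·τ₀ = 1.1865 × 54.316 = 64.449 MPa

64.4 MPa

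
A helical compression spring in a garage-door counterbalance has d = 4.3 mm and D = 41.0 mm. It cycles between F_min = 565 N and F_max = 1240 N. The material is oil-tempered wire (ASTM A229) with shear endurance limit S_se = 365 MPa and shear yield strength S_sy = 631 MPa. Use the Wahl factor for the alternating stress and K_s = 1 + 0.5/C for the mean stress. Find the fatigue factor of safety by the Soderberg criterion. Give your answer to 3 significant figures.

C = D/d = 41.0/4.3 = 9.5349; K_W = (4C−1)/(4C−4)+0.615/C = 1.1524; K_s = 1+0.5/C = 1.0524
F_a = (F_max−F_min)/2 = 337.5 N; F_m = (F_max+F_min)/2 = 902.5 N
τ_a = K_W·8F_aD/(πd³) = 1.1524 × 443.19 = 510.72 MPa
τ_m = K_s·8F_mD/(πd³) = 1.0524 × 1185.1 = 1247.3 MPa
Soderberg: 1/n_f = τ_a/S_se + τ_m/S_sy = 510.72/365 + 1247.3/631 = 1.39924 + 1.97667 = 3.3759
n_f = 1/3.3759 = 0.2962

0.296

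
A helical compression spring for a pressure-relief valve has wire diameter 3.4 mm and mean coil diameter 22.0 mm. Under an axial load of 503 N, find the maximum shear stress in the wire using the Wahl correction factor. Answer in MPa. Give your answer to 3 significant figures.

Spring index C = D/d = 22.0/3.4 = 6.4706
K_W = (4C−1)/(4C−4) + 0.615/C = 24.882/21.882 + 0.0950 = 1.2321
τ₀ = 8FD/(πd³) = 8·503·22.0/(π·3.4³) = 88528/123.48 = 716.96 MPa
τ_max = K·τ₀ = 1.2321 × 716.96 = 883.39 MPa

883 MPa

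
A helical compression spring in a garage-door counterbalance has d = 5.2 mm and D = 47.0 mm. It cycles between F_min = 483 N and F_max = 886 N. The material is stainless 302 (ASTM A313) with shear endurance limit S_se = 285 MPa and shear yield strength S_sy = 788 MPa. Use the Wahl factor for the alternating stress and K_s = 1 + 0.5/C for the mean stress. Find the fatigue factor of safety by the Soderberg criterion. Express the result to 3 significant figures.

C = D/d = 47.0/5.2 = 9.0385; K_W = (4C−1)/(4C−4)+0.615/C = 1.1613; K_s = 1+0.5/C = 1.0553
F_a = (F_max−F_min)/2 = 201.5 N; F_m = (F_max+F_min)/2 = 684.5 N
τ_a = K_W·8F_aD/(πd³) = 1.1613 × 171.52 = 199.19 MPa
τ_m = K_s·8F_mD/(πd³) = 1.0553 × 582.64 = 614.87 MPa
Soderberg: 1/n_f = τ_a/S_se + τ_m/S_sy = 199.19/285 + 614.87/788 = 0.69891 + 0.78030 = 1.4792
n_f = 1/1.4792 = 0.676

0.676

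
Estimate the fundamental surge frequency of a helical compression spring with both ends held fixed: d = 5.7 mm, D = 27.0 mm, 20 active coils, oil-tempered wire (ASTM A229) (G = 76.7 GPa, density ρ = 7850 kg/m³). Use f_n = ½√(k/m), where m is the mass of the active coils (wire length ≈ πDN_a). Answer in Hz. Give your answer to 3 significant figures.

138 Hz

k = Gd⁴/(8D³N_a) = (76.7×10³)(5.7⁴)/(8·27.0³·20) = 25.709 N/mm = 25709 N/m
Wire length L = πDN_a = π·27.0·20 = 1696.5 mm
m = ρ·(πd²/4)·L = 7850 × 25.518×10⁻⁶ m² × 1.6965 m = 0.33982 kg
f_n = ½√(k/m) = 0.5·√(25709/0.33982) = 0.5·√(75654) = 137.53 Hz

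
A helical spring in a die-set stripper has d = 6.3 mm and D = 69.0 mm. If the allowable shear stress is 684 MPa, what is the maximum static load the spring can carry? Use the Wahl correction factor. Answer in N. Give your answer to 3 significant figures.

860 N

C = D/d = 69.0/6.3 = 10.9524
K_W = (4C−1)/(4C−4) + 0.615/C = 42.810/39.810 + 0.0562 = 1.1315
τ_max = K·8FD/(πd³) → F_max = τ_allow·πd³/(8DK)
F_max = 684·π·6.3³/(8·69.0·1.1315) = 5.3731e+05/624.59 = 860.26 N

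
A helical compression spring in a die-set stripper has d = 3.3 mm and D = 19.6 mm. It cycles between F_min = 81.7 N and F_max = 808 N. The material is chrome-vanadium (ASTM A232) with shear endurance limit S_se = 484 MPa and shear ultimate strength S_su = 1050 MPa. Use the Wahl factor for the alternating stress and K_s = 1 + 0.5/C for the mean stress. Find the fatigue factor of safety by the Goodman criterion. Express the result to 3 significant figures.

C = D/d = 19.6/3.3 = 5.9394; K_W = (4C−1)/(4C−4)+0.615/C = 1.2554; K_s = 1+0.5/C = 1.0842
F_a = (F_max−F_min)/2 = 363.15 N; F_m = (F_max+F_min)/2 = 444.85 N
τ_a = K_W·8F_aD/(πd³) = 1.2554 × 504.36 = 633.17 MPa
τ_m = K_s·8F_mD/(πd³) = 1.0842 × 617.83 = 669.84 MPa
Goodman: 1/n_f = τ_a/S_se + τ_m/S_su = 633.17/484 + 669.84/1050 = 1.30819 + 0.63794 = 1.9461
n_f = 1/1.9461 = 0.5138

0.514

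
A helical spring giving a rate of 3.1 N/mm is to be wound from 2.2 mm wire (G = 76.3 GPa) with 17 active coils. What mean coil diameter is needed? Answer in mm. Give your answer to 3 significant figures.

16.2 mm

D = (Gd⁴/(8N_a·k))^(1/3) = (76.3×10³·2.2⁴/(8·17·3.1))^(1/3)
  = (4239.5)^(1/3) = 16.1847 mm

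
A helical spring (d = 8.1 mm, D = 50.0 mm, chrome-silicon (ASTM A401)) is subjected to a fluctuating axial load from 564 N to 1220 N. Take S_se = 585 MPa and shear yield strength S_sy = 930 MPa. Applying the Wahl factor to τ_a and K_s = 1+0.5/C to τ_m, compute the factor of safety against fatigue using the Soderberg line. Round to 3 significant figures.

C = D/d = 50.0/8.1 = 6.1728; K_W = (4C−1)/(4C−4)+0.615/C = 1.2446; K_s = 1+0.5/C = 1.0810
F_a = (F_max−F_min)/2 = 328 N; F_m = (F_max+F_min)/2 = 892 N
τ_a = K_W·8F_aD/(πd³) = 1.2446 × 78.583 = 97.806 MPa
τ_m = K_s·8F_mD/(πd³) = 1.0810 × 213.71 = 231.02 MPa
Soderberg: 1/n_f = τ_a/S_se + τ_m/S_sy = 97.806/585 + 231.02/930 = 0.16719 + 0.24841 = 0.4156
n_f = 1/0.4156 = 2.406

2.41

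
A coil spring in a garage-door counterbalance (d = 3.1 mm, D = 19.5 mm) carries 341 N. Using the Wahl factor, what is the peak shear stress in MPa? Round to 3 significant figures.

705 MPa

Spring index C = D/d = 19.5/3.1 = 6.2903
K_W = (4C−1)/(4C−4) + 0.615/C = 24.161/21.161 + 0.0978 = 1.2395
τ₀ = 8FD/(πd³) = 8·341·19.5/(π·3.1³) = 53196/93.591 = 568.39 MPa
τ_max = K·τ₀ = 1.2395 × 568.39 = 704.54 MPa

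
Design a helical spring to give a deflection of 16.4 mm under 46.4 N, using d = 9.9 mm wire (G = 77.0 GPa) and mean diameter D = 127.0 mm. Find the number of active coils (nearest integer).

Required rate k = F/δ = 46.4/16.4 = 2.8293 N/mm
N_a = Gd⁴/(8D³k) = (77.0×10³ × 9.9⁴)/(8 × 127.0³ × 2.8293)
    = 7.39659e+08 / 4.63634e+07 = 15.95 → 16 coils

16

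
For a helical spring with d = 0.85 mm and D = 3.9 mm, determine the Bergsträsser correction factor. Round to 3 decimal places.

1.326

C = D/d = 3.9/0.85 = 4.5882
K_B = (4C+2)/(4C−3) = 20.353/15.353 = 1.3257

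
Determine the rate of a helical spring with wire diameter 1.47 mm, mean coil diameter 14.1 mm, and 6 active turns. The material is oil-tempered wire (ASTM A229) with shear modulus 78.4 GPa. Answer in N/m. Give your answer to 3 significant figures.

2720 N/m

k = Gd⁴/(8D³N_a) = (78.4×10³ × 1.47⁴) / (8 × 14.1³ × 6)
  = 366088 / 134555 = 2.7207 N/mm = 2720.7 N/m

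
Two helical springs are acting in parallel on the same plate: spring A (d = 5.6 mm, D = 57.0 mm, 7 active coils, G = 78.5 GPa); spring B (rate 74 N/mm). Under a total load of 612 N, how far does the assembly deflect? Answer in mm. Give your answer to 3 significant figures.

7.51 mm

k_A = Gd⁴/(8D³N_a) = (78.5×10³)(5.6⁴)/(8·57.0³·7) = 7.444 N/mm
Parallel: k_eq = 7.444 + 74 = 81.444 N/mm
δ = F/k_eq = 612/81.444 = 7.5144 mm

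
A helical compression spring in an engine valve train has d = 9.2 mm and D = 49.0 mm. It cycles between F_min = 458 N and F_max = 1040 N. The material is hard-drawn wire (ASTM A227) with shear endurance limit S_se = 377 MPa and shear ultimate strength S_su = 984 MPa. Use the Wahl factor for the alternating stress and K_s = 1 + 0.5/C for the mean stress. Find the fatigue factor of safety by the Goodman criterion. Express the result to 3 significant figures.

C = D/d = 49.0/9.2 = 5.3261; K_W = (4C−1)/(4C−4)+0.615/C = 1.2888; K_s = 1+0.5/C = 1.0939
F_a = (F_max−F_min)/2 = 291 N; F_m = (F_max+F_min)/2 = 749 N
τ_a = K_W·8F_aD/(πd³) = 1.2888 × 46.63 = 60.098 MPa
τ_m = K_s·8F_mD/(πd³) = 1.0939 × 120.02 = 131.29 MPa
Goodman: 1/n_f = τ_a/S_se + τ_m/S_su = 60.098/377 + 131.29/984 = 0.15941 + 0.13342 = 0.29283
n_f = 1/0.29283 = 3.415

3.41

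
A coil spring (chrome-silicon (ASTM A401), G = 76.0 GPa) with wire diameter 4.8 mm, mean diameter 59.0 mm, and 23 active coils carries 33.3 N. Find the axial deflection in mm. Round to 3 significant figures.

k = Gd⁴/(8D³N_a) = (76.0×10³)(4.8⁴)/(8·59.0³·23) = 1.0676 N/mm
δ = F/k = 33.3 / 1.0676 = 31.192 mm

31.2 mm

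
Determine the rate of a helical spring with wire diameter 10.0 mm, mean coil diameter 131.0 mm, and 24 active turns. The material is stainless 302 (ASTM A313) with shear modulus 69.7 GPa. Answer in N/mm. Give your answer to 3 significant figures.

1.61 N/mm

k = Gd⁴/(8D³N_a) = (69.7×10³ × 10.0⁴) / (8 × 131.0³ × 24)
  = 6.97e+08 / 4.31633e+08 = 1.6148 N/mm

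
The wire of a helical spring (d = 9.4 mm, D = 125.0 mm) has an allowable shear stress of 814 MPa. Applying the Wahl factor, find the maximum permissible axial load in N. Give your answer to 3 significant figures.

C = D/d = 125.0/9.4 = 13.2979
K_W = (4C−1)/(4C−4) + 0.615/C = 52.191/49.191 + 0.0462 = 1.1072
τ_max = K·8FD/(πd³) → F_max = τ_allow·πd³/(8DK)
F_max = 814·π·9.4³/(8·125.0·1.1072) = 2.124e+06/1107.2 = 1918.3 N

1920 N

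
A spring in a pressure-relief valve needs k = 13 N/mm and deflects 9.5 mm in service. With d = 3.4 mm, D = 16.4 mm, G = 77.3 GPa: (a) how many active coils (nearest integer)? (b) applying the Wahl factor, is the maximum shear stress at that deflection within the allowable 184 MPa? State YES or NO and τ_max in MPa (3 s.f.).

(a) 23 coils; (b) YES, τ_max = 170 MPa

N_a = Gd⁴/(8D³k) = (77.3×10³)(3.4⁴)/(8·16.4³·13) = 22.52 → N_a = 23
Actual rate k = Gd⁴/(8D³·23) = 12.728 N/mm
Working load F = kδ = 12.728·9.5 = 120.91 N
C = 16.4/3.4 = 4.8235; K_W = (4C−1)/(4C−4)+0.615/C = 1.3237
τ_max = K_W·8FD/(πd³) = 1.3237·128.47 = 170.06 MPa
τ_max ≤ 184 MPa → acceptable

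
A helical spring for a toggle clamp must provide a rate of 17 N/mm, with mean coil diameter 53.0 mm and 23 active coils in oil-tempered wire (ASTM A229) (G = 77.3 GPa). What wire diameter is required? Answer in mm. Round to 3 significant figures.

d = (8D³N_a·k / G)^(1/4) = (8·53.0³·23·17 / (77.3×10³))^0.25
  = (6024.4)^0.25 = 8.8101 mm

8.81 mm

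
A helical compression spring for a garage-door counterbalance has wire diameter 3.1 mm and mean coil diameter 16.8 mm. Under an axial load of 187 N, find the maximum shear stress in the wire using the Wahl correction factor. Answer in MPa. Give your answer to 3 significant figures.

Spring index C = D/d = 16.8/3.1 = 5.4194
K_W = (4C−1)/(4C−4) + 0.615/C = 20.677/17.677 + 0.1135 = 1.2832
τ₀ = 8FD/(πd³) = 8·187·16.8/(π·3.1³) = 25132.8/93.591 = 268.54 MPa
τ_max = K·τ₀ = 1.2832 × 268.54 = 344.59 MPa

345 MPa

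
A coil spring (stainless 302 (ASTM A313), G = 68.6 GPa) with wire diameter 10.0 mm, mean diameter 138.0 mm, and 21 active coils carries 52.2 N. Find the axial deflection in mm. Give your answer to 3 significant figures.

33.6 mm

k = Gd⁴/(8D³N_a) = (68.6×10³)(10.0⁴)/(8·138.0³·21) = 1.5537 N/mm
δ = F/k = 52.2 / 1.5537 = 33.596 mm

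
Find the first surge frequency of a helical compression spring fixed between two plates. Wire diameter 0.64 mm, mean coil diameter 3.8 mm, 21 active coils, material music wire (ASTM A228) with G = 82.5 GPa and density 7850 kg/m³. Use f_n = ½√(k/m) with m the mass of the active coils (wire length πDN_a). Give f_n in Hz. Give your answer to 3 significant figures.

770 Hz

k = Gd⁴/(8D³N_a) = (82.5×10³)(0.64⁴)/(8·3.8³·21) = 1.5015 N/mm = 1501.5 N/m
Wire length L = πDN_a = π·3.8·21 = 250.7 mm
m = ρ·(πd²/4)·L = 7850 × 0.3217×10⁻⁶ m² × 0.2507 m = 0.0006331 kg
f_n = ½√(k/m) = 0.5·√(1501.5/0.0006331) = 0.5·√(2.3716e+06) = 770 Hz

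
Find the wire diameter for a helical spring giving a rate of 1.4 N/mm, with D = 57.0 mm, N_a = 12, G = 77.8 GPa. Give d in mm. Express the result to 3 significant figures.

d = (8D³N_a·k / G)^(1/4) = (8·57.0³·12·1.4 / (77.8×10³))^0.25
  = (319.92)^0.25 = 4.2292 mm

4.23 mm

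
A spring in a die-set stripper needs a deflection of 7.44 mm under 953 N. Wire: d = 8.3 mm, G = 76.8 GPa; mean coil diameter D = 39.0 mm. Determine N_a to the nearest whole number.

Required rate k = F/δ = 953/7.44 = 128.09 N/mm
N_a = Gd⁴/(8D³k) = (76.8×10³ × 8.3⁴)/(8 × 39.0³ × 128.09)
    = 3.6448e+08 / 6.0786e+07 = 5.996 → 6 coils

6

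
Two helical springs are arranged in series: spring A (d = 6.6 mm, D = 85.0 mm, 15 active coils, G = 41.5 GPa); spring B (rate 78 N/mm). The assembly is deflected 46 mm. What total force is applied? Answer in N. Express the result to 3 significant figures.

k_A = Gd⁴/(8D³N_a) = (41.5×10³)(6.6⁴)/(8·85.0³·15) = 1.0685 N/mm
Series: 1/k_eq = 1/1.0685 + 1/78 = 0.94869; k_eq = 1.0541 N/mm
F = k_eq·δ = 1.0541·46 = 48.488 N

48.5 N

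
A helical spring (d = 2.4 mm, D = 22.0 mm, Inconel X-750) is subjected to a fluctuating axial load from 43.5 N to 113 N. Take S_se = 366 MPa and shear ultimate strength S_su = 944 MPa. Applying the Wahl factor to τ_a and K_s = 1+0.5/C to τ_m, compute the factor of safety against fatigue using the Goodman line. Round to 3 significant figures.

C = D/d = 22.0/2.4 = 9.1667; K_W = (4C−1)/(4C−4)+0.615/C = 1.1589; K_s = 1+0.5/C = 1.0545
F_a = (F_max−F_min)/2 = 34.75 N; F_m = (F_max+F_min)/2 = 78.25 N
τ_a = K_W·8F_aD/(πd³) = 1.1589 × 140.83 = 163.21 MPa
τ_m = K_s·8F_mD/(πd³) = 1.0545 × 317.11 = 334.41 MPa
Goodman: 1/n_f = τ_a/S_se + τ_m/S_su = 163.21/366 + 334.41/944 = 0.44592 + 0.35425 = 0.80017
n_f = 1/0.80017 = 1.25

1.25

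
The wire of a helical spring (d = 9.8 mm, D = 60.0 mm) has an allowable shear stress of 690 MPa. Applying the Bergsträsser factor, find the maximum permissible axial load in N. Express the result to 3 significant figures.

3450 N

C = D/d = 60.0/9.8 = 6.1224
K_B = (4C+2)/(4C−3) = 26.490/21.490 = 1.2327
τ_max = K·8FD/(πd³) → F_max = τ_allow·πd³/(8DK)
F_max = 690·π·9.8³/(8·60.0·1.2327) = 2.0402e+06/591.68 = 3448.2 N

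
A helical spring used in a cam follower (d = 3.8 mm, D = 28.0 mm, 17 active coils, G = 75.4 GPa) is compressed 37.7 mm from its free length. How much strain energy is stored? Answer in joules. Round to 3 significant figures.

k = Gd⁴/(8D³N_a) = (75.4×10³)(3.8⁴)/(8·28.0³·17) = 5.2661 N/mm
U = ½kδ² = 0.5 × 5.2661 × 37.7² = 3742.4 N·mm = 3.7424 J

3.74 J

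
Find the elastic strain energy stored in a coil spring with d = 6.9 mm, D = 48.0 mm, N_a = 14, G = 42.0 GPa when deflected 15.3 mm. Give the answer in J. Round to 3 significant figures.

k = Gd⁴/(8D³N_a) = (42.0×10³)(6.9⁴)/(8·48.0³·14) = 7.6861 N/mm
U = ½kδ² = 0.5 × 7.6861 × 15.3² = 899.62 N·mm = 0.89962 J

0.900 J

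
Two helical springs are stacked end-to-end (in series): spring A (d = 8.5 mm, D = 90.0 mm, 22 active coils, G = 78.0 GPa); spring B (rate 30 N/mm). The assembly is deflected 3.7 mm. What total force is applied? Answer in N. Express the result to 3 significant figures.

k_A = Gd⁴/(8D³N_a) = (78.0×10³)(8.5⁴)/(8·90.0³·22) = 3.1734 N/mm
Series: 1/k_eq = 1/3.1734 + 1/30 = 0.34845; k_eq = 2.8699 N/mm
F = k_eq·δ = 2.8699·3.7 = 10.618 N

10.6 N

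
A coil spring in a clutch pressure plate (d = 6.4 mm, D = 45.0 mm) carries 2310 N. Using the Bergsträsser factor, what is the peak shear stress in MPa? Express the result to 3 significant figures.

Spring index C = D/d = 45.0/6.4 = 7.0312
K_B = (4C+2)/(4C−3) = 30.125/25.125 = 1.1990
τ₀ = 8FD/(πd³) = 8·2310·45.0/(π·6.4³) = 831600/823.55 = 1009.8 MPa
τ_max = K·τ₀ = 1.1990 × 1009.8 = 1210.7 MPa

1210 MPa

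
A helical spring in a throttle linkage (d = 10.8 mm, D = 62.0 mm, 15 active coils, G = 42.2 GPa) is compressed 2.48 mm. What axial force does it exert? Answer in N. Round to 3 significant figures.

49.8 N

k = Gd⁴/(8D³N_a) = (42.2×10³)(10.8⁴)/(8·62.0³·15) = 20.075 N/mm
F = k·δ = 20.075 × 2.48 = 49.785 N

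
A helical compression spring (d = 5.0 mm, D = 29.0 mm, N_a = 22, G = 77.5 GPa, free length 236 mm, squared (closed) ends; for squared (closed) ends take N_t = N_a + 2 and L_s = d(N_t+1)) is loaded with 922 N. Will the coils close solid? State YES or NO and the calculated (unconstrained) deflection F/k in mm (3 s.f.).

NO, δ = 81.7 mm

k = Gd⁴/(8D³N_a) = (77.5×10³)(5.0⁴)/(8·29.0³·22) = 11.284 N/mm
N_t = 24; L_s = 5.0·25 = 125 mm; δ_solid = L₀ − L_s = 236 − 125 = 111 mm
δ = F/k = 922/11.284 = 81.706 mm
δ < δ_solid → spring does not go solid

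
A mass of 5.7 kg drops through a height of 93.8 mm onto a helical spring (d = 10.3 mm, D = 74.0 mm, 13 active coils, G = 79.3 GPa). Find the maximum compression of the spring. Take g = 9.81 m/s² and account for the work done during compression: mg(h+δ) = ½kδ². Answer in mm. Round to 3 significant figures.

25.1 mm

k = Gd⁴/(8D³N_a) = (79.3×10³)(10.3⁴)/(8·74.0³·13) = 21.178 N/mm
W = mg = 5.7 × 9.81 = 55.917 N
½kδ² − Wδ − Wh = 0 → δ = (W + √(W² + 2kWh))/k
δ = (55.917 + √(3126.7 + 222162))/21.178 = (55.917 + 474.65)/21.178 = 25.052 mm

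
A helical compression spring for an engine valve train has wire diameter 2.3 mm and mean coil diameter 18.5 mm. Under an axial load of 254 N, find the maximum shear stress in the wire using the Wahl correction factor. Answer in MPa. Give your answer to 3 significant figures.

1160 MPa

Spring index C = D/d = 18.5/2.3 = 8.0435
K_W = (4C−1)/(4C−4) + 0.615/C = 31.174/28.174 + 0.0765 = 1.1829
τ₀ = 8FD/(πd³) = 8·254·18.5/(π·2.3³) = 37592/38.224 = 983.47 MPa
τ_max = K·τ₀ = 1.1829 × 983.47 = 1163.4 MPa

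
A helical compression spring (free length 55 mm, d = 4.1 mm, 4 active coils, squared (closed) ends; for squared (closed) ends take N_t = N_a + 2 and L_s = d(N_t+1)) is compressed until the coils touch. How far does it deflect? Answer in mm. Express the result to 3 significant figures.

26.3 mm

N_t = 6; L_s = 4.1·7 = 28.7 mm
δ_solid = L₀ − L_s = 55 − 28.7 = 26.3 mm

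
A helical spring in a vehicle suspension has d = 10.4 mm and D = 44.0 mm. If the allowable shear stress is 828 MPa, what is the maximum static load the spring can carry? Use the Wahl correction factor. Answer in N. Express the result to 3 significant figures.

C = D/d = 44.0/10.4 = 4.2308
K_W = (4C−1)/(4C−4) + 0.615/C = 15.923/12.923 + 0.1454 = 1.3775
τ_max = K·8FD/(πd³) → F_max = τ_allow·πd³/(8DK)
F_max = 828·π·10.4³/(8·44.0·1.3775) = 2.926e+06/484.88 = 6034.5 N

6030 N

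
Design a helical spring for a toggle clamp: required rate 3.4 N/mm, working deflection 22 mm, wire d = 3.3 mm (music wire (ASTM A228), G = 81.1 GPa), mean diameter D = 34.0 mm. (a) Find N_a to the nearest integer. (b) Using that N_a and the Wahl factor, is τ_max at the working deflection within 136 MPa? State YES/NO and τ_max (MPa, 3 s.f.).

(a) 9 coils; (b) NO, τ_max = 205 MPa

N_a = Gd⁴/(8D³k) = (81.1×10³)(3.3⁴)/(8·34.0³·3.4) = 8.996 → N_a = 9
Actual rate k = Gd⁴/(8D³·9) = 3.3987 N/mm
Working load F = kδ = 3.3987·22 = 74.77 N
C = 34.0/3.3 = 10.3030; K_W = (4C−1)/(4C−4)+0.615/C = 1.1403
τ_max = K_W·8FD/(πd³) = 1.1403·180.14 = 205.41 MPa
τ_max > 136 MPa → exceeds allowable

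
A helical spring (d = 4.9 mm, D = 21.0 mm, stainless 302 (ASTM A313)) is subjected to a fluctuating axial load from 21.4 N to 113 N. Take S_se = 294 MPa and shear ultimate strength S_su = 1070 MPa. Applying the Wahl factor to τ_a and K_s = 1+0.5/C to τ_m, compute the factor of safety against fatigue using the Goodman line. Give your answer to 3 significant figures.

7.75

C = D/d = 21.0/4.9 = 4.2857; K_W = (4C−1)/(4C−4)+0.615/C = 1.3718; K_s = 1+0.5/C = 1.1167
F_a = (F_max−F_min)/2 = 45.8 N; F_m = (F_max+F_min)/2 = 67.2 N
τ_a = K_W·8F_aD/(πd³) = 1.3718 × 20.818 = 28.557 MPa
τ_m = K_s·8F_mD/(πd³) = 1.1167 × 30.545 = 34.109 MPa
Goodman: 1/n_f = τ_a/S_se + τ_m/S_su = 28.557/294 + 34.109/1070 = 0.09713 + 0.03188 = 0.12901
n_f = 1/0.12901 = 7.751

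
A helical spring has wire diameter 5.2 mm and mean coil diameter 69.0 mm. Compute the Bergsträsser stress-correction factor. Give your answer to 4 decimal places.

C = D/d = 69.0/5.2 = 13.2692
K_B = (4C+2)/(4C−3) = 55.077/50.077 = 1.0998

1.0998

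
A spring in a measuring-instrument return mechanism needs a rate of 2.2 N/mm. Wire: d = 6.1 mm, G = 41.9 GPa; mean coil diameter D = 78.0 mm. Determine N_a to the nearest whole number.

7

N_a = Gd⁴/(8D³k) = (41.9×10³ × 6.1⁴)/(8 × 78.0³ × 2.2)
    = 5.80141e+07 / 8.35212e+06 = 6.946 → 7 coils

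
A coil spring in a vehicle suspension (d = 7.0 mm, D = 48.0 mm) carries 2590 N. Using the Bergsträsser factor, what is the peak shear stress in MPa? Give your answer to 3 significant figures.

Spring index C = D/d = 48.0/7.0 = 6.8571
K_B = (4C+2)/(4C−3) = 29.429/24.429 = 1.2047
τ₀ = 8FD/(πd³) = 8·2590·48.0/(π·7.0³) = 994560/1077.6 = 922.97 MPa
τ_max = K·τ₀ = 1.2047 × 922.97 = 1111.9 MPa

1110 MPa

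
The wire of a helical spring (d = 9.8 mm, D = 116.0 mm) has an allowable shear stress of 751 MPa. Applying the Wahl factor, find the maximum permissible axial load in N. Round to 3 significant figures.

C = D/d = 116.0/9.8 = 11.8367
K_W = (4C−1)/(4C−4) + 0.615/C = 46.347/43.347 + 0.0520 = 1.1212
τ_max = K·8FD/(πd³) → F_max = τ_allow·πd³/(8DK)
F_max = 751·π·9.8³/(8·116.0·1.1212) = 2.2206e+06/1040.4 = 2134.3 N

2130 N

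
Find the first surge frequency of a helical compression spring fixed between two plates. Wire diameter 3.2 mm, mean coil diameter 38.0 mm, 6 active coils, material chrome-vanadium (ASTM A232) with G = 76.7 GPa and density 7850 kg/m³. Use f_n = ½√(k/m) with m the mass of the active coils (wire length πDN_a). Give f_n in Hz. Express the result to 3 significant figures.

130 Hz

k = Gd⁴/(8D³N_a) = (76.7×10³)(3.2⁴)/(8·38.0³·6) = 3.0535 N/mm = 3053.5 N/m
Wire length L = πDN_a = π·38.0·6 = 716.28 mm
m = ρ·(πd²/4)·L = 7850 × 8.0425×10⁻⁶ m² × 0.71628 m = 0.045221 kg
f_n = ½√(k/m) = 0.5·√(3053.5/0.045221) = 0.5·√(67524) = 129.93 Hz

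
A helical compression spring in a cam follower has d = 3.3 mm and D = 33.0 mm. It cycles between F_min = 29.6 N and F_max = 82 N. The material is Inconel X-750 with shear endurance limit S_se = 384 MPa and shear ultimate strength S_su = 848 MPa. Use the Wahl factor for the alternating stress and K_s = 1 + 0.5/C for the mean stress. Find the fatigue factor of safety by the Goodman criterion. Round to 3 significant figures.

2.91

C = D/d = 33.0/3.3 = 10.0000; K_W = (4C−1)/(4C−4)+0.615/C = 1.1448; K_s = 1+0.5/C = 1.0500
F_a = (F_max−F_min)/2 = 26.2 N; F_m = (F_max+F_min)/2 = 55.8 N
τ_a = K_W·8F_aD/(πd³) = 1.1448 × 61.265 = 70.138 MPa
τ_m = K_s·8F_mD/(πd³) = 1.0500 × 130.48 = 137 MPa
Goodman: 1/n_f = τ_a/S_se + τ_m/S_su = 70.138/384 + 137/848 = 0.18265 + 0.16156 = 0.34421
n_f = 1/0.34421 = 2.905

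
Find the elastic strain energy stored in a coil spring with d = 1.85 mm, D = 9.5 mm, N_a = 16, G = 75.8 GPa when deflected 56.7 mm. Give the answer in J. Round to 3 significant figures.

13.0 J

k = Gd⁴/(8D³N_a) = (75.8×10³)(1.85⁴)/(8·9.5³·16) = 8.0905 N/mm
U = ½kδ² = 0.5 × 8.0905 × 56.7² = 13005 N·mm = 13.005 J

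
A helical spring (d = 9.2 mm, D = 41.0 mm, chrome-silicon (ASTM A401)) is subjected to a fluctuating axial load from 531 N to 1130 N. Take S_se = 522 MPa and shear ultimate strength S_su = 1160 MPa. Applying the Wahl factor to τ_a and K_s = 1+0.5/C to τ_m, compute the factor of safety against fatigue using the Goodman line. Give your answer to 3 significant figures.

4.74

C = D/d = 41.0/9.2 = 4.4565; K_W = (4C−1)/(4C−4)+0.615/C = 1.3550; K_s = 1+0.5/C = 1.1122
F_a = (F_max−F_min)/2 = 299.5 N; F_m = (F_max+F_min)/2 = 830.5 N
τ_a = K_W·8F_aD/(πd³) = 1.3550 × 40.157 = 54.411 MPa
τ_m = K_s·8F_mD/(πd³) = 1.1122 × 111.35 = 123.85 MPa
Goodman: 1/n_f = τ_a/S_se + τ_m/S_su = 54.411/522 + 123.85/1160 = 0.10424 + 0.10676 = 0.211
n_f = 1/0.211 = 4.739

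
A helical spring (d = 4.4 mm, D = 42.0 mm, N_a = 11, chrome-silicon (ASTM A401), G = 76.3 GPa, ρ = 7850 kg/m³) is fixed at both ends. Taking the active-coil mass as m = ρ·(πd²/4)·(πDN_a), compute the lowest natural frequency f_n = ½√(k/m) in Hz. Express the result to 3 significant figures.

k = Gd⁴/(8D³N_a) = (76.3×10³)(4.4⁴)/(8·42.0³·11) = 4.3864 N/mm = 4386.4 N/m
Wire length L = πDN_a = π·42.0·11 = 1451.4 mm
m = ρ·(πd²/4)·L = 7850 × 15.205×10⁻⁶ m² × 1.4514 m = 0.17324 kg
f_n = ½√(k/m) = 0.5·√(4386.4/0.17324) = 0.5·√(25319) = 79.56 Hz

79.6 Hz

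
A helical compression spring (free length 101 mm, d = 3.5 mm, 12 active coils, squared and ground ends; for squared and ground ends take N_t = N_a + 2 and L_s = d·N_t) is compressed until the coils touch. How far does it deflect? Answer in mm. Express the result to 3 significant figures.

52.0 mm

N_t = 14; L_s = 3.5·14 = 49 mm
δ_solid = L₀ − L_s = 101 − 49 = 52 mm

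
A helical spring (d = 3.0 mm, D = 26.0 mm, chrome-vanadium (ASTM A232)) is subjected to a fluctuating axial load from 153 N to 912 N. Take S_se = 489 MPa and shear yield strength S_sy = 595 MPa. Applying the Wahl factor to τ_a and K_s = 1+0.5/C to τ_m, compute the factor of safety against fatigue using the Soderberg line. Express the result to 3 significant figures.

0.220

C = D/d = 26.0/3.0 = 8.6667; K_W = (4C−1)/(4C−4)+0.615/C = 1.1688; K_s = 1+0.5/C = 1.0577
F_a = (F_max−F_min)/2 = 379.5 N; F_m = (F_max+F_min)/2 = 532.5 N
τ_a = K_W·8F_aD/(πd³) = 1.1688 × 930.6 = 1087.7 MPa
τ_m = K_s·8F_mD/(πd³) = 1.0577 × 1305.8 = 1381.1 MPa
Soderberg: 1/n_f = τ_a/S_se + τ_m/S_sy = 1087.7/489 + 1381.1/595 = 2.22427 + 2.32120 = 4.5455
n_f = 1/4.5455 = 0.22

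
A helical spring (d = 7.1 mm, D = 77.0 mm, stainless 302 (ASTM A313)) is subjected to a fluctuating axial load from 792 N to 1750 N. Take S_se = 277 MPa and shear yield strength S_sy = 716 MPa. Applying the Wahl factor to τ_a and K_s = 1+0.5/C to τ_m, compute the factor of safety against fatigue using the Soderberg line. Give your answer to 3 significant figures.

0.478

C = D/d = 77.0/7.1 = 10.8451; K_W = (4C−1)/(4C−4)+0.615/C = 1.1329; K_s = 1+0.5/C = 1.0461
F_a = (F_max−F_min)/2 = 479 N; F_m = (F_max+F_min)/2 = 1271 N
τ_a = K_W·8F_aD/(πd³) = 1.1329 × 262.42 = 297.29 MPa
τ_m = K_s·8F_mD/(πd³) = 1.0461 × 696.31 = 728.41 MPa
Soderberg: 1/n_f = τ_a/S_se + τ_m/S_sy = 297.29/277 + 728.41/716 = 1.07324 + 1.01733 = 2.0906
n_f = 1/2.0906 = 0.4783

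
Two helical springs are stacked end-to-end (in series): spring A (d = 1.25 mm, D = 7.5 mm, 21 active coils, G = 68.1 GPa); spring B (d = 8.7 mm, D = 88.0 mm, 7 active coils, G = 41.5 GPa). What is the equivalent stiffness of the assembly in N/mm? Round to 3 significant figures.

k_A = Gd⁴/(8D³N_a) = (68.1×10³)(1.25⁴)/(8·7.5³·21) = 2.3458 N/mm
k_B = Gd⁴/(8D³N_a) = (41.5×10³)(8.7⁴)/(8·88.0³·7) = 6.23 N/mm
Series: 1/k_eq = 1/2.3458 + 1/6.23 = 0.5868; k_eq = 1.7041 N/mm

1.70 N/mm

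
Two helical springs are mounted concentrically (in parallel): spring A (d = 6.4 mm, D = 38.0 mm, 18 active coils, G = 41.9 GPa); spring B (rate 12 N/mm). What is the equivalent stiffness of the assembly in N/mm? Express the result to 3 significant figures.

20.9 N/mm

k_A = Gd⁴/(8D³N_a) = (41.9×10³)(6.4⁴)/(8·38.0³·18) = 8.8965 N/mm
Parallel: k_eq = 8.8965 + 12 = 20.897 N/mm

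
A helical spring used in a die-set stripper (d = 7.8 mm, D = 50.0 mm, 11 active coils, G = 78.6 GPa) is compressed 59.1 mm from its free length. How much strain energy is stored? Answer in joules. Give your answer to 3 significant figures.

k = Gd⁴/(8D³N_a) = (78.6×10³)(7.8⁴)/(8·50.0³·11) = 26.449 N/mm
U = ½kδ² = 0.5 × 26.449 × 59.1² = 46191 N·mm = 46.191 J

46.2 J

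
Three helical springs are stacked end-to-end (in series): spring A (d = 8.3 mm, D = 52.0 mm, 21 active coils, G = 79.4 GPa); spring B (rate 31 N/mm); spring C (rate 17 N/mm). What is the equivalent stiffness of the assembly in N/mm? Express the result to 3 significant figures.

6.50 N/mm

k_A = Gd⁴/(8D³N_a) = (79.4×10³)(8.3⁴)/(8·52.0³·21) = 15.952 N/mm
Series: 1/k_eq = 1/15.952 + 1/31 + 1/17 = 0.15377; k_eq = 6.5032 N/mm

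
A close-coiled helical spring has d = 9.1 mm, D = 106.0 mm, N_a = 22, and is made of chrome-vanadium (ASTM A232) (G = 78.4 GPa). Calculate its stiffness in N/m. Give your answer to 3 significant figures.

k = Gd⁴/(8D³N_a) = (78.4×10³ × 9.1⁴) / (8 × 106.0³ × 22)
  = 5.37628e+08 / 2.09619e+08 = 2.5648 N/mm = 2564.8 N/m

2560 N/m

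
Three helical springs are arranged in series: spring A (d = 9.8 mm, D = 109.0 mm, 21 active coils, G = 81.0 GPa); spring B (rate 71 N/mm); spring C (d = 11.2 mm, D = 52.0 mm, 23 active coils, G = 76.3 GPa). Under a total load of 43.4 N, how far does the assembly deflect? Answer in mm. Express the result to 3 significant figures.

14.2 mm

k_A = Gd⁴/(8D³N_a) = (81.0×10³)(9.8⁴)/(8·109.0³·21) = 3.434 N/mm
k_C = Gd⁴/(8D³N_a) = (76.3×10³)(11.2⁴)/(8·52.0³·23) = 46.405 N/mm
Series: 1/k_eq = 1/3.434 + 1/71 + 1/46.405 = 0.32684; k_eq = 3.0596 N/mm
δ = F/k_eq = 43.4/3.0596 = 14.185 mm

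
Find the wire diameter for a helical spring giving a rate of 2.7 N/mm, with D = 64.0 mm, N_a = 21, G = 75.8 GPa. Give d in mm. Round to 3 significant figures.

d = (8D³N_a·k / G)^(1/4) = (8·64.0³·21·2.7 / (75.8×10³))^0.25
  = (1568.7)^0.25 = 6.2934 mm

6.29 mm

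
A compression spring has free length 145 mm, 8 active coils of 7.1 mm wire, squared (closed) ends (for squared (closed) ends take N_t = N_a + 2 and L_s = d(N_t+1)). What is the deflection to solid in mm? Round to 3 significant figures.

66.9 mm

N_t = 10; L_s = 7.1·11 = 78.1 mm
δ_solid = L₀ − L_s = 145 − 78.1 = 66.9 mm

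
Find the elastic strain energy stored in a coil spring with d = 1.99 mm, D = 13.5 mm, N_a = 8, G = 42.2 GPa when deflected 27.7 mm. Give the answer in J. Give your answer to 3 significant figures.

1.61 J

k = Gd⁴/(8D³N_a) = (42.2×10³)(1.99⁴)/(8·13.5³·8) = 4.2028 N/mm
U = ½kδ² = 0.5 × 4.2028 × 27.7² = 1612.4 N·mm = 1.6124 J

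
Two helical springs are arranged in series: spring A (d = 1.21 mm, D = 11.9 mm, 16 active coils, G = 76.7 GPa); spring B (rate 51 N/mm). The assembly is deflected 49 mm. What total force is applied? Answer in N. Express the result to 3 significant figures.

k_A = Gd⁴/(8D³N_a) = (76.7×10³)(1.21⁴)/(8·11.9³·16) = 0.76223 N/mm
Series: 1/k_eq = 1/0.76223 + 1/51 = 1.3315; k_eq = 0.75101 N/mm
F = k_eq·δ = 0.75101·49 = 36.799 N

36.8 N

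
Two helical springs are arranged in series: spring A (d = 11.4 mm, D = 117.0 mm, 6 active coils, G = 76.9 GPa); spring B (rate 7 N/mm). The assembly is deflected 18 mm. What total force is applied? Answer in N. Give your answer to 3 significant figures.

89.1 N

k_A = Gd⁴/(8D³N_a) = (76.9×10³)(11.4⁴)/(8·117.0³·6) = 16.895 N/mm
Series: 1/k_eq = 1/16.895 + 1/7 = 0.20205; k_eq = 4.9493 N/mm
F = k_eq·δ = 4.9493·18 = 89.088 N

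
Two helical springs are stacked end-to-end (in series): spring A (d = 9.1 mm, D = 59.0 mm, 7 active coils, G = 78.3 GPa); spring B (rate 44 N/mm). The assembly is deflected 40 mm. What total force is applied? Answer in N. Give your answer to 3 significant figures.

k_A = Gd⁴/(8D³N_a) = (78.3×10³)(9.1⁴)/(8·59.0³·7) = 46.686 N/mm
Series: 1/k_eq = 1/46.686 + 1/44 = 0.044147; k_eq = 22.652 N/mm
F = k_eq·δ = 22.652·40 = 906.06 N

906 N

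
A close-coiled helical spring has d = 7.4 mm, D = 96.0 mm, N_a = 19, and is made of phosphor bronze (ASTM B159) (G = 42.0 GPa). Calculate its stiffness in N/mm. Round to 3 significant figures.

0.937 N/mm

k = Gd⁴/(8D³N_a) = (42.0×10³ × 7.4⁴) / (8 × 96.0³ × 19)
  = 1.25944e+08 / 1.3448e+08 = 0.93652 N/mm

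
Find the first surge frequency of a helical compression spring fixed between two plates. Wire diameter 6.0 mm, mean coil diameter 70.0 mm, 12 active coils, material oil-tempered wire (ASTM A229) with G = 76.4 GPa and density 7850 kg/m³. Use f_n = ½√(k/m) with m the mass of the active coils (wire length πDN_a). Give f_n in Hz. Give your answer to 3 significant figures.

35.8 Hz

k = Gd⁴/(8D³N_a) = (76.4×10³)(6.0⁴)/(8·70.0³·12) = 3.007 N/mm = 3007 N/m
Wire length L = πDN_a = π·70.0·12 = 2638.9 mm
m = ρ·(πd²/4)·L = 7850 × 28.274×10⁻⁶ m² × 2.6389 m = 0.58572 kg
f_n = ½√(k/m) = 0.5·√(3007/0.58572) = 0.5·√(5133.8) = 35.825 Hz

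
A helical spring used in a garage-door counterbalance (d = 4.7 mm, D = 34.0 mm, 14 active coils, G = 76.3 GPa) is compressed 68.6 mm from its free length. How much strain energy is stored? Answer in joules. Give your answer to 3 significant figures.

19.9 J

k = Gd⁴/(8D³N_a) = (76.3×10³)(4.7⁴)/(8·34.0³·14) = 8.4579 N/mm
U = ½kδ² = 0.5 × 8.4579 × 68.6² = 19901 N·mm = 19.901 J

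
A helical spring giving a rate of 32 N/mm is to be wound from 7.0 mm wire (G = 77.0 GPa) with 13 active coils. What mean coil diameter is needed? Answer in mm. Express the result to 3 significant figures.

D = (Gd⁴/(8N_a·k))^(1/3) = (77.0×10³·7.0⁴/(8·13·32))^(1/3)
  = (55552)^(1/3) = 38.1563 mm

38.2 mm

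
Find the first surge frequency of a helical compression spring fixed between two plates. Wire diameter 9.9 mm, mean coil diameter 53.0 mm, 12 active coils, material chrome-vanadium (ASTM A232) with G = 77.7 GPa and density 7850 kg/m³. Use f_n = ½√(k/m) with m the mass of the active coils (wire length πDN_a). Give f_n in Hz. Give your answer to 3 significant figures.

104 Hz

k = Gd⁴/(8D³N_a) = (77.7×10³)(9.9⁴)/(8·53.0³·12) = 52.223 N/mm = 52223 N/m
Wire length L = πDN_a = π·53.0·12 = 1998.1 mm
m = ρ·(πd²/4)·L = 7850 × 76.977×10⁻⁶ m² × 1.9981 m = 1.2074 kg
f_n = ½√(k/m) = 0.5·√(52223/1.2074) = 0.5·√(43254) = 103.99 Hz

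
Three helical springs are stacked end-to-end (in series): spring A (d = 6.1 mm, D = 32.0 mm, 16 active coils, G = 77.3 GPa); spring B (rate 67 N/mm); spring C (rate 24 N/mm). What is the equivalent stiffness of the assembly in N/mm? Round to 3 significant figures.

k_A = Gd⁴/(8D³N_a) = (77.3×10³)(6.1⁴)/(8·32.0³·16) = 25.518 N/mm
Series: 1/k_eq = 1/25.518 + 1/67 + 1/24 = 0.095781; k_eq = 10.441 N/mm

10.4 N/mm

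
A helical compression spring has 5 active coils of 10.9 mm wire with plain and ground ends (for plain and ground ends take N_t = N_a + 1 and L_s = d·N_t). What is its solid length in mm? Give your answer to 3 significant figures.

plain and ground ends: N_t = N_a + 1 = 5 + 1 = 6
L_s = d·N_t = 10.9 × 6 = 65.4 mm

65.4 mm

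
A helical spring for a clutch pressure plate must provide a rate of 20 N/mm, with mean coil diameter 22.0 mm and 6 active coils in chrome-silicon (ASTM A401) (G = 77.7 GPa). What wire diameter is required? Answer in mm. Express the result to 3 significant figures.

3.39 mm

d = (8D³N_a·k / G)^(1/4) = (8·22.0³·6·20 / (77.7×10³))^0.25
  = (131.56)^0.25 = 3.3867 mm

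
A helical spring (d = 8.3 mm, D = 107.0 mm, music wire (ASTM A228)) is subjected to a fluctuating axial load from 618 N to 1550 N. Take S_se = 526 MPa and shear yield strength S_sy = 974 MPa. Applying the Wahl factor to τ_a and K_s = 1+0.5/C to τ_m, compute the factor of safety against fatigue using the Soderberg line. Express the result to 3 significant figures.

0.981

C = D/d = 107.0/8.3 = 12.8916; K_W = (4C−1)/(4C−4)+0.615/C = 1.1108; K_s = 1+0.5/C = 1.0388
F_a = (F_max−F_min)/2 = 466 N; F_m = (F_max+F_min)/2 = 1084 N
τ_a = K_W·8F_aD/(πd³) = 1.1108 × 222.06 = 246.66 MPa
τ_m = K_s·8F_mD/(πd³) = 1.0388 × 516.56 = 536.59 MPa
Soderberg: 1/n_f = τ_a/S_se + τ_m/S_sy = 246.66/526 + 536.59/974 = 0.46894 + 0.55092 = 1.0199
n_f = 1/1.0199 = 0.9805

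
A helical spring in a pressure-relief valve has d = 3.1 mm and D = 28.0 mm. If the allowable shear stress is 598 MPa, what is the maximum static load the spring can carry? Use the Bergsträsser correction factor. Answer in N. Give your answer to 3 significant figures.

217 N

C = D/d = 28.0/3.1 = 9.0323
K_B = (4C+2)/(4C−3) = 38.129/33.129 = 1.1509
τ_max = K·8FD/(πd³) → F_max = τ_allow·πd³/(8DK)
F_max = 598·π·3.1³/(8·28.0·1.1509) = 55968/257.81 = 217.09 N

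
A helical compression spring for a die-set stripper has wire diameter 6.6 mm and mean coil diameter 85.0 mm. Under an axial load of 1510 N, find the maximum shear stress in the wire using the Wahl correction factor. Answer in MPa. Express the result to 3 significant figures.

Spring index C = D/d = 85.0/6.6 = 12.8788
K_W = (4C−1)/(4C−4) + 0.615/C = 50.515/47.515 + 0.0478 = 1.1109
τ₀ = 8FD/(πd³) = 8·1510·85.0/(π·6.6³) = 1.0268e+06/903.2 = 1136.9 MPa
τ_max = K·τ₀ = 1.1109 × 1136.9 = 1262.9 MPa

1260 MPa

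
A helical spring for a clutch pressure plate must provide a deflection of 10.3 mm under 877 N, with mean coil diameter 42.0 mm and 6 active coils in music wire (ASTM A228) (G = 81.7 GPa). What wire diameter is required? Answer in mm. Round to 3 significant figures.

Required rate k = F/δ = 877/10.3 = 85.146 N/mm
d = (8D³N_a·k / G)^(1/4) = (8·42.0³·6·85.146 / (81.7×10³))^0.25
  = (3706.2)^0.25 = 7.8025 mm

7.80 mm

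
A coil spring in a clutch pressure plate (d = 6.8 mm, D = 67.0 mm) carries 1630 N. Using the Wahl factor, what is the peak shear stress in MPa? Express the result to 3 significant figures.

Spring index C = D/d = 67.0/6.8 = 9.8529
K_W = (4C−1)/(4C−4) + 0.615/C = 38.412/35.412 + 0.0624 = 1.1471
τ₀ = 8FD/(πd³) = 8·1630·67.0/(π·6.8³) = 873680/987.82 = 884.46 MPa
τ_max = K·τ₀ = 1.1471 × 884.46 = 1014.6 MPa

1010 MPa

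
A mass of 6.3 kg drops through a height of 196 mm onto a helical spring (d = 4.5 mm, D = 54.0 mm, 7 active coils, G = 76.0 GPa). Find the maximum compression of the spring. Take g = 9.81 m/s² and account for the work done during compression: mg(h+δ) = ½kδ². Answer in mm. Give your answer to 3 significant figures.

k = Gd⁴/(8D³N_a) = (76.0×10³)(4.5⁴)/(8·54.0³·7) = 3.5342 N/mm
W = mg = 6.3 × 9.81 = 61.803 N
½kδ² − Wδ − Wh = 0 → δ = (W + √(W² + 2kWh))/k
δ = (61.803 + √(3819.6 + 85622.9))/3.5342 = (61.803 + 299.07)/3.5342 = 102.11 mm

102 mm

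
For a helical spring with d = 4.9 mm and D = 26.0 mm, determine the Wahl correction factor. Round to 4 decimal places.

C = D/d = 26.0/4.9 = 5.3061
K_W = (4C−1)/(4C−4) + 0.615/C = 20.224/17.224 + 0.1159 = 1.2901

1.2901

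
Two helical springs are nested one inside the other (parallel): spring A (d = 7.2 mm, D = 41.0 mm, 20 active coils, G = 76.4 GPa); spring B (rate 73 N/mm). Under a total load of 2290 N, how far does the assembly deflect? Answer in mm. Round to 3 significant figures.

k_A = Gd⁴/(8D³N_a) = (76.4×10³)(7.2⁴)/(8·41.0³·20) = 18.619 N/mm
Parallel: k_eq = 18.619 + 73 = 91.619 N/mm
δ = F/k_eq = 2290/91.619 = 24.995 mm

25.0 mm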